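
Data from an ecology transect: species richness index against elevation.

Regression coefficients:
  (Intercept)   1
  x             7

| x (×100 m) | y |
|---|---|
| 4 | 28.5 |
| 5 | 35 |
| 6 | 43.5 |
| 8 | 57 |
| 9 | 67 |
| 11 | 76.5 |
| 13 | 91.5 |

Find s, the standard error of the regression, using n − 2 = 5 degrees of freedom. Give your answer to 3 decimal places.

s = 1.612

x=4: ŷ = 1 + 7·4 = 29; e = 28.5 − 29 = -0.5
x=5: ŷ = 1 + 7·5 = 36; e = 35 − 36 = -1
x=6: ŷ = 1 + 7·6 = 43; e = 43.5 − 43 = 0.5
x=8: ŷ = 1 + 7·8 = 57; e = 57 − 57 = 0
x=9: ŷ = 1 + 7·9 = 64; e = 67 − 64 = 3
x=11: ŷ = 1 + 7·11 = 78; e = 76.5 − 78 = -1.5
x=13: ŷ = 1 + 7·13 = 92; e = 91.5 − 92 = -0.5
SSE = 0.25 + 1 + 0.25 + 0 + 9 + 2.25 + 0.25 = 13
s = √(13/5) = √2.6 ≈ 1.612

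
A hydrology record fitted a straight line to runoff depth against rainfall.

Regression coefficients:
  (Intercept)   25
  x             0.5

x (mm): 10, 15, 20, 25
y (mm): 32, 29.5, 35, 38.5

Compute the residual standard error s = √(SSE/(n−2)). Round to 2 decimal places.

x=10: ŷ = 25 + 0.5·10 = 30; e = 32 − 30 = 2
x=15: ŷ = 25 + 0.5·15 = 32.5; e = 29.5 − 32.5 = -3
x=20: ŷ = 25 + 0.5·20 = 35; e = 35 − 35 = 0
x=25: ŷ = 25 + 0.5·25 = 37.5; e = 38.5 − 37.5 = 1
SSE = 4 + 9 + 0 + 1 = 14
s = √(14/2) = √7 ≈ 2.65

s = 2.65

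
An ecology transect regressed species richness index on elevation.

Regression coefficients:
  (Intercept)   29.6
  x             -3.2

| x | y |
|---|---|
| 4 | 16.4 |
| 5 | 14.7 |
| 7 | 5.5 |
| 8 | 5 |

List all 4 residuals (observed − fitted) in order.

x=4: ŷ = 29.6 − 3.2·4 = 16.8; r = 16.4 − 16.8 = -0.4
x=5: ŷ = 29.6 − 3.2·5 = 13.6; r = 14.7 − 13.6 = 1.1
x=7: ŷ = 29.6 − 3.2·7 = 7.2; r = 5.5 − 7.2 = -1.7
x=8: ŷ = 29.6 − 3.2·8 = 4; r = 5 − 4 = 1

-0.4, 1.1, -1.7, 1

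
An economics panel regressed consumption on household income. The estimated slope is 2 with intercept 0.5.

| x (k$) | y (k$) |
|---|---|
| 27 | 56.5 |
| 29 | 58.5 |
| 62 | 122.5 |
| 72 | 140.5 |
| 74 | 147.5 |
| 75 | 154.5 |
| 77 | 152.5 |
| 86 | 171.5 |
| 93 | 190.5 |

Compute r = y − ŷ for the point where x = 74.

r = -1

ŷ = 0.5 + 2·74 = 148.5
r = 147.5 − 148.5 = -1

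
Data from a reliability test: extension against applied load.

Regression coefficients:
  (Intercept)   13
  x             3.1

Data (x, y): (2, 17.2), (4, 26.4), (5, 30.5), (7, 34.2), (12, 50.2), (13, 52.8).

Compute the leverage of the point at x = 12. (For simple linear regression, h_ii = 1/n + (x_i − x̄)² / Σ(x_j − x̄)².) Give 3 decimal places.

x̄ = (2 + 4 + 5 + 7 + 12 + 13)/6 = 7.16667
Σ(x − x̄)² = 26.6944 + 10.0278 + 4.69444 + 0.0277778 + 23.3611 + 34.0278 = 98.8333
h = 1/6 + (4.83333)²/98.8333 = 0.166667 + 0.236369 = 0.403

h = 0.403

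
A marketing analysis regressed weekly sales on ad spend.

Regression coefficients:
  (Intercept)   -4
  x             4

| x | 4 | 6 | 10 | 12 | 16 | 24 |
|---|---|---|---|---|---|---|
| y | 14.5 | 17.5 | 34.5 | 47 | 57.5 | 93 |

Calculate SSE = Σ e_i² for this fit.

SSE = 31

x=4: ŷ = -4 + 4·4 = 12; e = 14.5 − 12 = 2.5
x=6: ŷ = -4 + 4·6 = 20; e = 17.5 − 20 = -2.5
x=10: ŷ = -4 + 4·10 = 36; e = 34.5 − 36 = -1.5
x=12: ŷ = -4 + 4·12 = 44; e = 47 − 44 = 3
x=16: ŷ = -4 + 4·16 = 60; e = 57.5 − 60 = -2.5
x=24: ŷ = -4 + 4·24 = 92; e = 93 − 92 = 1
SSE = 6.25 + 6.25 + 2.25 + 9 + 6.25 + 1 = 31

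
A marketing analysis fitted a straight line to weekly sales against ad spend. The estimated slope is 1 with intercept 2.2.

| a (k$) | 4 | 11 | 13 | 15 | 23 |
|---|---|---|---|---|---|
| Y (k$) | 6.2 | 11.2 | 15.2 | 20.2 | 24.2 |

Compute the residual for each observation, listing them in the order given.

0, -2, 0, 3, -1

a=4: Ŷ = 2.2 + 4 = 6.2; r = 6.2 − 6.2 = 0
a=11: Ŷ = 2.2 + 11 = 13.2; r = 11.2 − 13.2 = -2
a=13: Ŷ = 2.2 + 13 = 15.2; r = 15.2 − 15.2 = 0
a=15: Ŷ = 2.2 + 15 = 17.2; r = 20.2 − 17.2 = 3
a=23: Ŷ = 2.2 + 23 = 25.2; r = 24.2 − 25.2 = -1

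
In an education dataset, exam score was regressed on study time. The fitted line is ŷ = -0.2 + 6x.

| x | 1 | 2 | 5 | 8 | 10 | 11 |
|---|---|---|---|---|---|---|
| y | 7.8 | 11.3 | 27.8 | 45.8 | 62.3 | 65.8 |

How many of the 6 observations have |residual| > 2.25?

x=1: ŷ = -0.2 + 6·1 = 5.8; r = 7.8 − 5.8 = 2
x=2: ŷ = -0.2 + 6·2 = 11.8; r = 11.3 − 11.8 = -0.5
x=5: ŷ = -0.2 + 6·5 = 29.8; r = 27.8 − 29.8 = -2
x=8: ŷ = -0.2 + 6·8 = 47.8; r = 45.8 − 47.8 = -2
x=10: ŷ = -0.2 + 6·10 = 59.8; r = 62.3 − 59.8 = 2.5
x=11: ŷ = -0.2 + 6·11 = 65.8; r = 65.8 − 65.8 = 0
|r| > 2.25: x=10 (|r|=2.5) → 1

1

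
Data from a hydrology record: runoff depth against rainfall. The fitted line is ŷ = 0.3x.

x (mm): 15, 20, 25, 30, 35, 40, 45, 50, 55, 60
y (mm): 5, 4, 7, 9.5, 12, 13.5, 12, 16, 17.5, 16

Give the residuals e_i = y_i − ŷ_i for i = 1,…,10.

x=15: ŷ = 0.3·15 = 4.5; e = 5 − 4.5 = 0.5
x=20: ŷ = 0.3·20 = 6; e = 4 − 6 = -2
x=25: ŷ = 0.3·25 = 7.5; e = 7 − 7.5 = -0.5
x=30: ŷ = 0.3·30 = 9; e = 9.5 − 9 = 0.5
x=35: ŷ = 0.3·35 = 10.5; e = 12 − 10.5 = 1.5
x=40: ŷ = 0.3·40 = 12; e = 13.5 − 12 = 1.5
x=45: ŷ = 0.3·45 = 13.5; e = 12 − 13.5 = -1.5
x=50: ŷ = 0.3·50 = 15; e = 16 − 15 = 1
x=55: ŷ = 0.3·55 = 16.5; e = 17.5 − 16.5 = 1
x=60: ŷ = 0.3·60 = 18; e = 16 − 18 = -2

0.5, -2, -0.5, 0.5, 1.5, 1.5, -1.5, 1, 1, -2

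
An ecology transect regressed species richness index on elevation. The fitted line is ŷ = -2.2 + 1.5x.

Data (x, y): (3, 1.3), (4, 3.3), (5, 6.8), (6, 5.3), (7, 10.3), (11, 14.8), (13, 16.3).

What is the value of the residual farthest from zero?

x=3: ŷ = -2.2 + 1.5·3 = 2.3; e = 1.3 − 2.3 = -1
x=4: ŷ = -2.2 + 1.5·4 = 3.8; e = 3.3 − 3.8 = -0.5
x=5: ŷ = -2.2 + 1.5·5 = 5.3; e = 6.8 − 5.3 = 1.5
x=6: ŷ = -2.2 + 1.5·6 = 6.8; e = 5.3 − 6.8 = -1.5
x=7: ŷ = -2.2 + 1.5·7 = 8.3; e = 10.3 − 8.3 = 2
x=11: ŷ = -2.2 + 1.5·11 = 14.3; e = 14.8 − 14.3 = 0.5
x=13: ŷ = -2.2 + 1.5·13 = 17.3; e = 16.3 − 17.3 = -1
Largest |e| is 2 at x = 7, residual 2.

e = 2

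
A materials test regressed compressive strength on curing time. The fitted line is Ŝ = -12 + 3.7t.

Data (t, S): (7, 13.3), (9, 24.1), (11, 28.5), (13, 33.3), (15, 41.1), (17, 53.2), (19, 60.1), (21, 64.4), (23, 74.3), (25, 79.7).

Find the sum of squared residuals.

t=7: Ŝ = -12 + 3.7·7 = 13.9; e = 13.3 − 13.9 = -0.6
t=9: Ŝ = -12 + 3.7·9 = 21.3; e = 24.1 − 21.3 = 2.8
t=11: Ŝ = -12 + 3.7·11 = 28.7; e = 28.5 − 28.7 = -0.2
t=13: Ŝ = -12 + 3.7·13 = 36.1; e = 33.3 − 36.1 = -2.8
t=15: Ŝ = -12 + 3.7·15 = 43.5; e = 41.1 − 43.5 = -2.4
t=17: Ŝ = -12 + 3.7·17 = 50.9; e = 53.2 − 50.9 = 2.3
t=19: Ŝ = -12 + 3.7·19 = 58.3; e = 60.1 − 58.3 = 1.8
t=21: Ŝ = -12 + 3.7·21 = 65.7; e = 64.4 − 65.7 = -1.3
t=23: Ŝ = -12 + 3.7·23 = 73.1; e = 74.3 − 73.1 = 1.2
t=25: Ŝ = -12 + 3.7·25 = 80.5; e = 79.7 − 80.5 = -0.8
SSE = 0.36 + 7.84 + 0.04 + 7.84 + 5.76 + 5.29 + 3.24 + 1.69 + 1.44 + 0.64 = 34.14

SSE = 34.14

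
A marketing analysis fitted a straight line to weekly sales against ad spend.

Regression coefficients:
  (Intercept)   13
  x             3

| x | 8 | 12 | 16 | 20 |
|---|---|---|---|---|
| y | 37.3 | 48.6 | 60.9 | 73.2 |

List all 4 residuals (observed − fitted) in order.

0.3, -0.4, -0.1, 0.2

x=8: ŷ = 13 + 3·8 = 37; e = 37.3 − 37 = 0.3
x=12: ŷ = 13 + 3·12 = 49; e = 48.6 − 49 = -0.4
x=16: ŷ = 13 + 3·16 = 61; e = 60.9 − 61 = -0.1
x=20: ŷ = 13 + 3·20 = 73; e = 73.2 − 73 = 0.2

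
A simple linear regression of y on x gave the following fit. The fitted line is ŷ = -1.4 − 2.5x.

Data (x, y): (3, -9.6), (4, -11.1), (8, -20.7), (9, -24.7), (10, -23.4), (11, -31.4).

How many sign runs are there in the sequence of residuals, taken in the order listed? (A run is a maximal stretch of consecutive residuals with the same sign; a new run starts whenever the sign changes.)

5 runs

x=3: ŷ = -1.4 − 2.5·3 = -8.9; r = -9.6 − (-8.9) = -0.7
x=4: ŷ = -1.4 − 2.5·4 = -11.4; r = -11.1 − (-11.4) = 0.3
x=8: ŷ = -1.4 − 2.5·8 = -21.4; r = -20.7 − (-21.4) = 0.7
x=9: ŷ = -1.4 − 2.5·9 = -23.9; r = -24.7 − (-23.9) = -0.8
x=10: ŷ = -1.4 − 2.5·10 = -26.4; r = -23.4 − (-26.4) = 3
x=11: ŷ = -1.4 − 2.5·11 = -28.9; r = -31.4 − (-28.9) = -2.5
Signs: − + + − + −
Runs: −×1, +×2, −×1, +×1, −×1 → 5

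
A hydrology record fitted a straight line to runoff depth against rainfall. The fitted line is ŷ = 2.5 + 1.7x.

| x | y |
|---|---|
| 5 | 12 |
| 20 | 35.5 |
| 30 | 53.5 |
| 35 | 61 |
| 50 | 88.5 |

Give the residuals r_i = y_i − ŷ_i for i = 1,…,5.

x=5: ŷ = 2.5 + 1.7·5 = 11; r = 12 − 11 = 1
x=20: ŷ = 2.5 + 1.7·20 = 36.5; r = 35.5 − 36.5 = -1
x=30: ŷ = 2.5 + 1.7·30 = 53.5; r = 53.5 − 53.5 = 0
x=35: ŷ = 2.5 + 1.7·35 = 62; r = 61 − 62 = -1
x=50: ŷ = 2.5 + 1.7·50 = 87.5; r = 88.5 − 87.5 = 1

1, -1, 0, -1, 1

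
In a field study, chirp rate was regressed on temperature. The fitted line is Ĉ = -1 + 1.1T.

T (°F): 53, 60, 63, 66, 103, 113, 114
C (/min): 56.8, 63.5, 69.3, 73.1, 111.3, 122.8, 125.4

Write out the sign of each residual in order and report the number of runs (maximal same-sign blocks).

T=53: Ĉ = -1 + 1.1·53 = 57.3; r = 56.8 − 57.3 = -0.5
T=60: Ĉ = -1 + 1.1·60 = 65; r = 63.5 − 65 = -1.5
T=63: Ĉ = -1 + 1.1·63 = 68.3; r = 69.3 − 68.3 = 1
T=66: Ĉ = -1 + 1.1·66 = 71.6; r = 73.1 − 71.6 = 1.5
T=103: Ĉ = -1 + 1.1·103 = 112.3; r = 111.3 − 112.3 = -1
T=113: Ĉ = -1 + 1.1·113 = 123.3; r = 122.8 − 123.3 = -0.5
T=114: Ĉ = -1 + 1.1·114 = 124.4; r = 125.4 − 124.4 = 1
Signs: − − + + − − +
Runs: −×2, +×2, −×2, +×1 → 4

4 runs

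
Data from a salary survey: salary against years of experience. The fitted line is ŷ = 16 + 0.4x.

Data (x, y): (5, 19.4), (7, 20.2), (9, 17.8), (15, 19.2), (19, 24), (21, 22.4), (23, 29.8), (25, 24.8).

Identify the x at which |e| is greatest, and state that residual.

x = 23, e = 4.6

x=5: ŷ = 16 + 0.4·5 = 18; e = 19.4 − 18 = 1.4
x=7: ŷ = 16 + 0.4·7 = 18.8; e = 20.2 − 18.8 = 1.4
x=9: ŷ = 16 + 0.4·9 = 19.6; e = 17.8 − 19.6 = -1.8
x=15: ŷ = 16 + 0.4·15 = 22; e = 19.2 − 22 = -2.8
x=19: ŷ = 16 + 0.4·19 = 23.6; e = 24 − 23.6 = 0.4
x=21: ŷ = 16 + 0.4·21 = 24.4; e = 22.4 − 24.4 = -2
x=23: ŷ = 16 + 0.4·23 = 25.2; e = 29.8 − 25.2 = 4.6
x=25: ŷ = 16 + 0.4·25 = 26; e = 24.8 − 26 = -1.2
Largest |e| is 4.6 at x = 23, residual 4.6.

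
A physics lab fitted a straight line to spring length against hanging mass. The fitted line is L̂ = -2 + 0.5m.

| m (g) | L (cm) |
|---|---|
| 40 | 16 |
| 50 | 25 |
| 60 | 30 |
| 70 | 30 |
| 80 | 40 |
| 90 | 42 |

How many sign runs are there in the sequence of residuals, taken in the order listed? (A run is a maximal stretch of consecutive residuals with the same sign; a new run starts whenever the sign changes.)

5 runs

m=40: L̂ = -2 + 0.5·40 = 18; r = 16 − 18 = -2
m=50: L̂ = -2 + 0.5·50 = 23; r = 25 − 23 = 2
m=60: L̂ = -2 + 0.5·60 = 28; r = 30 − 28 = 2
m=70: L̂ = -2 + 0.5·70 = 33; r = 30 − 33 = -3
m=80: L̂ = -2 + 0.5·80 = 38; r = 40 − 38 = 2
m=90: L̂ = -2 + 0.5·90 = 43; r = 42 − 43 = -1
Signs: − + + − + −
Runs: −×1, +×2, −×1, +×1, −×1 → 5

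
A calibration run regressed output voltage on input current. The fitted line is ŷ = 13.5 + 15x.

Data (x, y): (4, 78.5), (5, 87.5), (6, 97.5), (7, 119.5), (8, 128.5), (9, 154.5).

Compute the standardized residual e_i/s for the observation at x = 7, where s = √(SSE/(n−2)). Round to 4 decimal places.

0.1796

x=4: ŷ = 13.5 + 15·4 = 73.5; e = 78.5 − 73.5 = 5
x=5: ŷ = 13.5 + 15·5 = 88.5; e = 87.5 − 88.5 = -1
x=6: ŷ = 13.5 + 15·6 = 103.5; e = 97.5 − 103.5 = -6
x=7: ŷ = 13.5 + 15·7 = 118.5; e = 119.5 − 118.5 = 1
x=8: ŷ = 13.5 + 15·8 = 133.5; e = 128.5 − 133.5 = -5
x=9: ŷ = 13.5 + 15·9 = 148.5; e = 154.5 − 148.5 = 6
SSE = 25 + 1 + 36 + 1 + 25 + 36 = 124
s = √(124/4) = 5.56776
e/s = 1 / 5.56776 = 0.1796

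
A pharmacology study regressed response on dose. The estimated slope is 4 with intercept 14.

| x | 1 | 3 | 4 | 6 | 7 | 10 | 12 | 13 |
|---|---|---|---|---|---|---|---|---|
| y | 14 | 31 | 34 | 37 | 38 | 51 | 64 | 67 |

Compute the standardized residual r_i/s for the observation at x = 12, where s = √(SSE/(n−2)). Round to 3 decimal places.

0.522

x=1: ŷ = 14 + 4·1 = 18; r = 14 − 18 = -4
x=3: ŷ = 14 + 4·3 = 26; r = 31 − 26 = 5
x=4: ŷ = 14 + 4·4 = 30; r = 34 − 30 = 4
x=6: ŷ = 14 + 4·6 = 38; r = 37 − 38 = -1
x=7: ŷ = 14 + 4·7 = 42; r = 38 − 42 = -4
x=10: ŷ = 14 + 4·10 = 54; r = 51 − 54 = -3
x=12: ŷ = 14 + 4·12 = 62; r = 64 − 62 = 2
x=13: ŷ = 14 + 4·13 = 66; r = 67 − 66 = 1
SSE = 16 + 25 + 16 + 1 + 16 + 9 + 4 + 1 = 88
s = √(88/6) = 3.82971
r/s = 2 / 3.82971 = 0.522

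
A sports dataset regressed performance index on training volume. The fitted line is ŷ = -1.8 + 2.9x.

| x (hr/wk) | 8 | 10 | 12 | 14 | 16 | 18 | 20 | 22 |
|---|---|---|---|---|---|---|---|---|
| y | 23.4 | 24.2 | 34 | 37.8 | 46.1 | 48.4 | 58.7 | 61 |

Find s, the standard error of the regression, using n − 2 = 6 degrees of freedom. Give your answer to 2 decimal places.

x=8: ŷ = -1.8 + 2.9·8 = 21.4; r = 23.4 − 21.4 = 2
x=10: ŷ = -1.8 + 2.9·10 = 27.2; r = 24.2 − 27.2 = -3
x=12: ŷ = -1.8 + 2.9·12 = 33; r = 34 − 33 = 1
x=14: ŷ = -1.8 + 2.9·14 = 38.8; r = 37.8 − 38.8 = -1
x=16: ŷ = -1.8 + 2.9·16 = 44.6; r = 46.1 − 44.6 = 1.5
x=18: ŷ = -1.8 + 2.9·18 = 50.4; r = 48.4 − 50.4 = -2
x=20: ŷ = -1.8 + 2.9·20 = 56.2; r = 58.7 − 56.2 = 2.5
x=22: ŷ = -1.8 + 2.9·22 = 62; r = 61 − 62 = -1
SSE = 4 + 9 + 1 + 1 + 2.25 + 4 + 6.25 + 1 = 28.5
s = √(28.5/6) = √4.75 ≈ 2.18

s = 2.18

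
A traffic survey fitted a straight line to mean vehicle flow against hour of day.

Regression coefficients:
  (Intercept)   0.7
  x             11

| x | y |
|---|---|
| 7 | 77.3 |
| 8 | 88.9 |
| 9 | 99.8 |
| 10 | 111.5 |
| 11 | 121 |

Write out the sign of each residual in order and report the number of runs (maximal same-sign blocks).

x=7: ŷ = 0.7 + 11·7 = 77.7; r = 77.3 − 77.7 = -0.4
x=8: ŷ = 0.7 + 11·8 = 88.7; r = 88.9 − 88.7 = 0.2
x=9: ŷ = 0.7 + 11·9 = 99.7; r = 99.8 − 99.7 = 0.1
x=10: ŷ = 0.7 + 11·10 = 110.7; r = 111.5 − 110.7 = 0.8
x=11: ŷ = 0.7 + 11·11 = 121.7; r = 121 − 121.7 = -0.7
Signs: − + + + −
Runs: −×1, +×3, −×1 → 3

3 runs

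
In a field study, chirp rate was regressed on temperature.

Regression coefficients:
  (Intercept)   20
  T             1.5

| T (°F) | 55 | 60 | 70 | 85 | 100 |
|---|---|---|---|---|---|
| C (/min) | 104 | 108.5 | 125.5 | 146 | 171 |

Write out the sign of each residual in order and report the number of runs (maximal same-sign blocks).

5 runs

T=55: ŷ = 20 + 1.5·55 = 102.5; e = 104 − 102.5 = 1.5
T=60: ŷ = 20 + 1.5·60 = 110; e = 108.5 − 110 = -1.5
T=70: ŷ = 20 + 1.5·70 = 125; e = 125.5 − 125 = 0.5
T=85: ŷ = 20 + 1.5·85 = 147.5; e = 146 − 147.5 = -1.5
T=100: ŷ = 20 + 1.5·100 = 170; e = 171 − 170 = 1
Signs: + − + − +
Runs: +×1, −×1, +×1, −×1, +×1 → 5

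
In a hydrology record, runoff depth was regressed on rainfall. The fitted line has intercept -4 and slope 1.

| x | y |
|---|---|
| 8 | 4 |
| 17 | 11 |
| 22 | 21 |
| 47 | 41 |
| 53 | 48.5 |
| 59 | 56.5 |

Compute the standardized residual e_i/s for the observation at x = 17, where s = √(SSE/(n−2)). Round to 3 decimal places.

-0.906

x=8: ŷ = -4 + 8 = 4; e = 4 − 4 = 0
x=17: ŷ = -4 + 17 = 13; e = 11 − 13 = -2
x=22: ŷ = -4 + 22 = 18; e = 21 − 18 = 3
x=47: ŷ = -4 + 47 = 43; e = 41 − 43 = -2
x=53: ŷ = -4 + 53 = 49; e = 48.5 − 49 = -0.5
x=59: ŷ = -4 + 59 = 55; e = 56.5 − 55 = 1.5
SSE = 0 + 4 + 9 + 4 + 0.25 + 2.25 = 19.5
s = √(19.5/4) = 2.20794
e/s = -2 / 2.20794 = -0.906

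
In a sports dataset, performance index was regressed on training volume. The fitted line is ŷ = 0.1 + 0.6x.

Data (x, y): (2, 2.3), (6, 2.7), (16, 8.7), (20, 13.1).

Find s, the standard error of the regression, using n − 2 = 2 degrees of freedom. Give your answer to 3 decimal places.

s = 1.414

x=2: ŷ = 0.1 + 0.6·2 = 1.3; r = 2.3 − 1.3 = 1
x=6: ŷ = 0.1 + 0.6·6 = 3.7; r = 2.7 − 3.7 = -1
x=16: ŷ = 0.1 + 0.6·16 = 9.7; r = 8.7 − 9.7 = -1
x=20: ŷ = 0.1 + 0.6·20 = 12.1; r = 13.1 − 12.1 = 1
SSE = 1 + 1 + 1 + 1 = 4
s = √(4/2) = √2 ≈ 1.414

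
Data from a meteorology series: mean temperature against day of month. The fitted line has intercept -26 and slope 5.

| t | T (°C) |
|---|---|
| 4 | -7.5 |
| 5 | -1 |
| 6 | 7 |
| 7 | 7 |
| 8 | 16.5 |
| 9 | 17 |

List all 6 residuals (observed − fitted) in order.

-1.5, 0, 3, -2, 2.5, -2

t=4: T̂ = -26 + 5·4 = -6; e = -7.5 − (-6) = -1.5
t=5: T̂ = -26 + 5·5 = -1; e = -1 − (-1) = 0
t=6: T̂ = -26 + 5·6 = 4; e = 7 − 4 = 3
t=7: T̂ = -26 + 5·7 = 9; e = 7 − 9 = -2
t=8: T̂ = -26 + 5·8 = 14; e = 16.5 − 14 = 2.5
t=9: T̂ = -26 + 5·9 = 19; e = 17 − 19 = -2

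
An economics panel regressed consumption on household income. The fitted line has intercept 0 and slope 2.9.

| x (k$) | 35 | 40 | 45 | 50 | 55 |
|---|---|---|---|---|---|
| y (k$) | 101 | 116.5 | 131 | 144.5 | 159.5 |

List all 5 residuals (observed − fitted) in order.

x=35: ŷ = 2.9·35 = 101.5; e = 101 − 101.5 = -0.5
x=40: ŷ = 2.9·40 = 116; e = 116.5 − 116 = 0.5
x=45: ŷ = 2.9·45 = 130.5; e = 131 − 130.5 = 0.5
x=50: ŷ = 2.9·50 = 145; e = 144.5 − 145 = -0.5
x=55: ŷ = 2.9·55 = 159.5; e = 159.5 − 159.5 = 0

-0.5, 0.5, 0.5, -0.5, 0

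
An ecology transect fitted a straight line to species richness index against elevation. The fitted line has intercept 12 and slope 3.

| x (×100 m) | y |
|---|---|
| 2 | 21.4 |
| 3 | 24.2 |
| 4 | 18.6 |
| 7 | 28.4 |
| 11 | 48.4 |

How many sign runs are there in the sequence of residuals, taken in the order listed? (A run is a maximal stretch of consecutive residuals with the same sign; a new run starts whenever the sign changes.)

x=2: ŷ = 12 + 3·2 = 18; e = 21.4 − 18 = 3.4
x=3: ŷ = 12 + 3·3 = 21; e = 24.2 − 21 = 3.2
x=4: ŷ = 12 + 3·4 = 24; e = 18.6 − 24 = -5.4
x=7: ŷ = 12 + 3·7 = 33; e = 28.4 − 33 = -4.6
x=11: ŷ = 12 + 3·11 = 45; e = 48.4 − 45 = 3.4
Signs: + + − − +
Runs: +×2, −×2, +×1 → 3

3 runs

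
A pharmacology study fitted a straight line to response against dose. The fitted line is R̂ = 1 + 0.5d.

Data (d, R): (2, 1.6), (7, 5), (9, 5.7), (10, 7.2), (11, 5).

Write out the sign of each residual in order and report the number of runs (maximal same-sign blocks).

3 runs

d=2: R̂ = 1 + 0.5·2 = 2; e = 1.6 − 2 = -0.4
d=7: R̂ = 1 + 0.5·7 = 4.5; e = 5 − 4.5 = 0.5
d=9: R̂ = 1 + 0.5·9 = 5.5; e = 5.7 − 5.5 = 0.2
d=10: R̂ = 1 + 0.5·10 = 6; e = 7.2 − 6 = 1.2
d=11: R̂ = 1 + 0.5·11 = 6.5; e = 5 − 6.5 = -1.5
Signs: − + + + −
Runs: −×1, +×3, −×1 → 3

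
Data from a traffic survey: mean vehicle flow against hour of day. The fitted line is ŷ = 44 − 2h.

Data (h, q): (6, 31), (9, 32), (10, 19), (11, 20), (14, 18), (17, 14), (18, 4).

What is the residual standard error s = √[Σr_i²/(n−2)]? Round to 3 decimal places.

s = 4.517

h=6: ŷ = 44 − 2·6 = 32; r = 31 − 32 = -1
h=9: ŷ = 44 − 2·9 = 26; r = 32 − 26 = 6
h=10: ŷ = 44 − 2·10 = 24; r = 19 − 24 = -5
h=11: ŷ = 44 − 2·11 = 22; r = 20 − 22 = -2
h=14: ŷ = 44 − 2·14 = 16; r = 18 − 16 = 2
h=17: ŷ = 44 − 2·17 = 10; r = 14 − 10 = 4
h=18: ŷ = 44 − 2·18 = 8; r = 4 − 8 = -4
SSE = 1 + 36 + 25 + 4 + 4 + 16 + 16 = 102
s = √(102/5) = √20.4 ≈ 4.517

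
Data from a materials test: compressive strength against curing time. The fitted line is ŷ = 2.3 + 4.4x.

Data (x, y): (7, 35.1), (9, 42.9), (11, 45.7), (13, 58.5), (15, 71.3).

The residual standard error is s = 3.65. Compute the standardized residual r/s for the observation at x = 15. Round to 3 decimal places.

ŷ = 2.3 + 4.4·15 = 68.3
r = 71.3 − 68.3 = 3
r/s = 3 / 3.65 = 0.822

0.822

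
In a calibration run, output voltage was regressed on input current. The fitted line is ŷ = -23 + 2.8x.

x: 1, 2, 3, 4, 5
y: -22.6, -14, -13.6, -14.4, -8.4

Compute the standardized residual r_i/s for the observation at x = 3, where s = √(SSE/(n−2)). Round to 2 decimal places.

0.34

x=1: ŷ = -23 + 2.8·1 = -20.2; r = -22.6 − (-20.2) = -2.4
x=2: ŷ = -23 + 2.8·2 = -17.4; r = -14 − (-17.4) = 3.4
x=3: ŷ = -23 + 2.8·3 = -14.6; r = -13.6 − (-14.6) = 1
x=4: ŷ = -23 + 2.8·4 = -11.8; r = -14.4 − (-11.8) = -2.6
x=5: ŷ = -23 + 2.8·5 = -9; r = -8.4 − (-9) = 0.6
SSE = 5.76 + 11.56 + 1 + 6.76 + 0.36 = 25.44
s = √(25.44/3) = 2.91204
r/s = 1 / 2.91204 = 0.34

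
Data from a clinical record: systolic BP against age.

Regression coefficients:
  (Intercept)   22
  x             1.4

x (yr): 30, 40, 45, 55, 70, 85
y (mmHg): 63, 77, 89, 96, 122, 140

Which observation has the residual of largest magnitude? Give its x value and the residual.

x=30: ŷ = 22 + 1.4·30 = 64; r = 63 − 64 = -1
x=40: ŷ = 22 + 1.4·40 = 78; r = 77 − 78 = -1
x=45: ŷ = 22 + 1.4·45 = 85; r = 89 − 85 = 4
x=55: ŷ = 22 + 1.4·55 = 99; r = 96 − 99 = -3
x=70: ŷ = 22 + 1.4·70 = 120; r = 122 − 120 = 2
x=85: ŷ = 22 + 1.4·85 = 141; r = 140 − 141 = -1
Largest |r| is 4 at x = 45, residual 4.

x = 45, r = 4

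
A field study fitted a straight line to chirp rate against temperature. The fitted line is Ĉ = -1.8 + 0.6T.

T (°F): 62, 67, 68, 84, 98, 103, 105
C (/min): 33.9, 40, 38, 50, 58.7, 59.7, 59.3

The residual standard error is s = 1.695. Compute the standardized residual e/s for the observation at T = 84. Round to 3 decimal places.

0.826

Ĉ = -1.8 + 0.6·84 = 48.6
e = 50 − 48.6 = 1.4
e/s = 1.4 / 1.695 = 0.826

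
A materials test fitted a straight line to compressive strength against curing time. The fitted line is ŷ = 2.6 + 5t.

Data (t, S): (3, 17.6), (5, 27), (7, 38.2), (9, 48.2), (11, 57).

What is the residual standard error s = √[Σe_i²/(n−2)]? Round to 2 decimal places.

s = 0.69

t=3: ŷ = 2.6 + 5·3 = 17.6; e = 17.6 − 17.6 = 0
t=5: ŷ = 2.6 + 5·5 = 27.6; e = 27 − 27.6 = -0.6
t=7: ŷ = 2.6 + 5·7 = 37.6; e = 38.2 − 37.6 = 0.6
t=9: ŷ = 2.6 + 5·9 = 47.6; e = 48.2 − 47.6 = 0.6
t=11: ŷ = 2.6 + 5·11 = 57.6; e = 57 − 57.6 = -0.6
SSE = 0 + 0.36 + 0.36 + 0.36 + 0.36 = 1.44
s = √(1.44/3) = √0.48 ≈ 0.69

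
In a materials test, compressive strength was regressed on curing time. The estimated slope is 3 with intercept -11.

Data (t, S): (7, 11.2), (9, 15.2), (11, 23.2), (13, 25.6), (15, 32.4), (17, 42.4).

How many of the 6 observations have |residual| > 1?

t=7: Ŝ = -11 + 3·7 = 10; e = 11.2 − 10 = 1.2
t=9: Ŝ = -11 + 3·9 = 16; e = 15.2 − 16 = -0.8
t=11: Ŝ = -11 + 3·11 = 22; e = 23.2 − 22 = 1.2
t=13: Ŝ = -11 + 3·13 = 28; e = 25.6 − 28 = -2.4
t=15: Ŝ = -11 + 3·15 = 34; e = 32.4 − 34 = -1.6
t=17: Ŝ = -11 + 3·17 = 40; e = 42.4 − 40 = 2.4
|e| > 1: t=7 (|e|=1.2), t=11 (|e|=1.2), t=13 (|e|=2.4), t=15 (|e|=1.6), t=17 (|e|=2.4) → 5

5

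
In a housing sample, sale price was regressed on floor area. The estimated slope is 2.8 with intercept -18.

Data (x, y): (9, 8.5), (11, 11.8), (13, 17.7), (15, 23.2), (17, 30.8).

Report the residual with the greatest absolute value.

e = 1.3

x=9: ŷ = -18 + 2.8·9 = 7.2; e = 8.5 − 7.2 = 1.3
x=11: ŷ = -18 + 2.8·11 = 12.8; e = 11.8 − 12.8 = -1
x=13: ŷ = -18 + 2.8·13 = 18.4; e = 17.7 − 18.4 = -0.7
x=15: ŷ = -18 + 2.8·15 = 24; e = 23.2 − 24 = -0.8
x=17: ŷ = -18 + 2.8·17 = 29.6; e = 30.8 − 29.6 = 1.2
Largest |e| is 1.3 at x = 9, residual 1.3.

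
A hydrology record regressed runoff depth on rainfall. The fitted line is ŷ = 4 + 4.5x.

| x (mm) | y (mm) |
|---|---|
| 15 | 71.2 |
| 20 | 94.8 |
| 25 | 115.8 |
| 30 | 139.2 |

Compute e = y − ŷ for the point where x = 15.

ŷ = 4 + 4.5·15 = 71.5
e = 71.2 − 71.5 = -0.3

e = -0.3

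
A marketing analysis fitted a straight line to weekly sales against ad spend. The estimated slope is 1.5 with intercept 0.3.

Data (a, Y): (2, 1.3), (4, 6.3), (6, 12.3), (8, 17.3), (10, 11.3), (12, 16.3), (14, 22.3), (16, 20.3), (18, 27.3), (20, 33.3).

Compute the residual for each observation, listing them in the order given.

a=2: Ŷ = 0.3 + 1.5·2 = 3.3; e = 1.3 − 3.3 = -2
a=4: Ŷ = 0.3 + 1.5·4 = 6.3; e = 6.3 − 6.3 = 0
a=6: Ŷ = 0.3 + 1.5·6 = 9.3; e = 12.3 − 9.3 = 3
a=8: Ŷ = 0.3 + 1.5·8 = 12.3; e = 17.3 − 12.3 = 5
a=10: Ŷ = 0.3 + 1.5·10 = 15.3; e = 11.3 − 15.3 = -4
a=12: Ŷ = 0.3 + 1.5·12 = 18.3; e = 16.3 − 18.3 = -2
a=14: Ŷ = 0.3 + 1.5·14 = 21.3; e = 22.3 − 21.3 = 1
a=16: Ŷ = 0.3 + 1.5·16 = 24.3; e = 20.3 − 24.3 = -4
a=18: Ŷ = 0.3 + 1.5·18 = 27.3; e = 27.3 − 27.3 = 0
a=20: Ŷ = 0.3 + 1.5·20 = 30.3; e = 33.3 − 30.3 = 3

-2, 0, 3, 5, -4, -2, 1, -4, 0, 3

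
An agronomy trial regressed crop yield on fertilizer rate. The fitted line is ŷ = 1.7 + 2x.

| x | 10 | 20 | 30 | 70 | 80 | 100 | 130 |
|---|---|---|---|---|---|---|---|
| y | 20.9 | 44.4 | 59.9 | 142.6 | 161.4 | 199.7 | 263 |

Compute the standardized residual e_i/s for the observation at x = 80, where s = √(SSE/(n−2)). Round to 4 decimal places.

-0.1592

x=10: ŷ = 1.7 + 2·10 = 21.7; e = 20.9 − 21.7 = -0.8
x=20: ŷ = 1.7 + 2·20 = 41.7; e = 44.4 − 41.7 = 2.7
x=30: ŷ = 1.7 + 2·30 = 61.7; e = 59.9 − 61.7 = -1.8
x=70: ŷ = 1.7 + 2·70 = 141.7; e = 142.6 − 141.7 = 0.9
x=80: ŷ = 1.7 + 2·80 = 161.7; e = 161.4 − 161.7 = -0.3
x=100: ŷ = 1.7 + 2·100 = 201.7; e = 199.7 − 201.7 = -2
x=130: ŷ = 1.7 + 2·130 = 261.7; e = 263 − 261.7 = 1.3
SSE = 0.64 + 7.29 + 3.24 + 0.81 + 0.09 + 4 + 1.69 = 17.76
s = √(17.76/5) = 1.88468
e/s = -0.3 / 1.88468 = -0.1592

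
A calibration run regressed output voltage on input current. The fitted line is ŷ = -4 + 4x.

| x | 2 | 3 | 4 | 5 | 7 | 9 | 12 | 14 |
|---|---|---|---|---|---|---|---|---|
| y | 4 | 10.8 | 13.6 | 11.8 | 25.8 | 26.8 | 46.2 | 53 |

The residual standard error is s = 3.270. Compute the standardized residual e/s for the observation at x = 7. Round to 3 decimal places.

0.550

ŷ = -4 + 4·7 = 24
e = 25.8 − 24 = 1.8
e/s = 1.8 / 3.270 = 0.550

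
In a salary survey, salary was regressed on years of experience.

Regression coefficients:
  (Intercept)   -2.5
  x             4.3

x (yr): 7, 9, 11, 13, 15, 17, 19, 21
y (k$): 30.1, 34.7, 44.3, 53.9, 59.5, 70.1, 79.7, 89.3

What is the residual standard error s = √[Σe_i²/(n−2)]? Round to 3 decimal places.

s = 1.732

x=7: ŷ = -2.5 + 4.3·7 = 27.6; e = 30.1 − 27.6 = 2.5
x=9: ŷ = -2.5 + 4.3·9 = 36.2; e = 34.7 − 36.2 = -1.5
x=11: ŷ = -2.5 + 4.3·11 = 44.8; e = 44.3 − 44.8 = -0.5
x=13: ŷ = -2.5 + 4.3·13 = 53.4; e = 53.9 − 53.4 = 0.5
x=15: ŷ = -2.5 + 4.3·15 = 62; e = 59.5 − 62 = -2.5
x=17: ŷ = -2.5 + 4.3·17 = 70.6; e = 70.1 − 70.6 = -0.5
x=19: ŷ = -2.5 + 4.3·19 = 79.2; e = 79.7 − 79.2 = 0.5
x=21: ŷ = -2.5 + 4.3·21 = 87.8; e = 89.3 − 87.8 = 1.5
SSE = 6.25 + 2.25 + 0.25 + 0.25 + 6.25 + 0.25 + 0.25 + 2.25 = 18
s = √(18/6) = √3 ≈ 1.732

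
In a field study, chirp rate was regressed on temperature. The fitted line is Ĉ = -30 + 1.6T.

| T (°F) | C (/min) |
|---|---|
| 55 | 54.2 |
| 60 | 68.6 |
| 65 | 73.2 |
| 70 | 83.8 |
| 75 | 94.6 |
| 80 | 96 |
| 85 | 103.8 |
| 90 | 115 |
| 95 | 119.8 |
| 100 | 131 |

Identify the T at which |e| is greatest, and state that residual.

T=55: Ĉ = -30 + 1.6·55 = 58; e = 54.2 − 58 = -3.8
T=60: Ĉ = -30 + 1.6·60 = 66; e = 68.6 − 66 = 2.6
T=65: Ĉ = -30 + 1.6·65 = 74; e = 73.2 − 74 = -0.8
T=70: Ĉ = -30 + 1.6·70 = 82; e = 83.8 − 82 = 1.8
T=75: Ĉ = -30 + 1.6·75 = 90; e = 94.6 − 90 = 4.6
T=80: Ĉ = -30 + 1.6·80 = 98; e = 96 − 98 = -2
T=85: Ĉ = -30 + 1.6·85 = 106; e = 103.8 − 106 = -2.2
T=90: Ĉ = -30 + 1.6·90 = 114; e = 115 − 114 = 1
T=95: Ĉ = -30 + 1.6·95 = 122; e = 119.8 − 122 = -2.2
T=100: Ĉ = -30 + 1.6·100 = 130; e = 131 − 130 = 1
Largest |e| is 4.6 at T = 75, residual 4.6.

T = 75, e = 4.6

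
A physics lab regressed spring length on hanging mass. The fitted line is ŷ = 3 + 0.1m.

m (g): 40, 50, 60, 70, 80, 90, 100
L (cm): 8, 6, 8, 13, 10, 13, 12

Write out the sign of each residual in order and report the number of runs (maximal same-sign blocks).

6 runs

m=40: ŷ = 3 + 0.1·40 = 7; e = 8 − 7 = 1
m=50: ŷ = 3 + 0.1·50 = 8; e = 6 − 8 = -2
m=60: ŷ = 3 + 0.1·60 = 9; e = 8 − 9 = -1
m=70: ŷ = 3 + 0.1·70 = 10; e = 13 − 10 = 3
m=80: ŷ = 3 + 0.1·80 = 11; e = 10 − 11 = -1
m=90: ŷ = 3 + 0.1·90 = 12; e = 13 − 12 = 1
m=100: ŷ = 3 + 0.1·100 = 13; e = 12 − 13 = -1
Signs: + − − + − + −
Runs: +×1, −×2, +×1, −×1, +×1, −×1 → 6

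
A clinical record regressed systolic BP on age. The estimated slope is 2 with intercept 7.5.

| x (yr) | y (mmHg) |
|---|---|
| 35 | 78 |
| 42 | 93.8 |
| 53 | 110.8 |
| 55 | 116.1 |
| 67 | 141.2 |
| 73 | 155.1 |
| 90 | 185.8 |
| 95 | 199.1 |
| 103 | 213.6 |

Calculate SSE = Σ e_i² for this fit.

x=35: ŷ = 7.5 + 2·35 = 77.5; e = 78 − 77.5 = 0.5
x=42: ŷ = 7.5 + 2·42 = 91.5; e = 93.8 − 91.5 = 2.3
x=53: ŷ = 7.5 + 2·53 = 113.5; e = 110.8 − 113.5 = -2.7
x=55: ŷ = 7.5 + 2·55 = 117.5; e = 116.1 − 117.5 = -1.4
x=67: ŷ = 7.5 + 2·67 = 141.5; e = 141.2 − 141.5 = -0.3
x=73: ŷ = 7.5 + 2·73 = 153.5; e = 155.1 − 153.5 = 1.6
x=90: ŷ = 7.5 + 2·90 = 187.5; e = 185.8 − 187.5 = -1.7
x=95: ŷ = 7.5 + 2·95 = 197.5; e = 199.1 − 197.5 = 1.6
x=103: ŷ = 7.5 + 2·103 = 213.5; e = 213.6 − 213.5 = 0.1
SSE = 0.25 + 5.29 + 7.29 + 1.96 + 0.09 + 2.56 + 2.89 + 2.56 + 0.01 = 22.9

SSE = 22.9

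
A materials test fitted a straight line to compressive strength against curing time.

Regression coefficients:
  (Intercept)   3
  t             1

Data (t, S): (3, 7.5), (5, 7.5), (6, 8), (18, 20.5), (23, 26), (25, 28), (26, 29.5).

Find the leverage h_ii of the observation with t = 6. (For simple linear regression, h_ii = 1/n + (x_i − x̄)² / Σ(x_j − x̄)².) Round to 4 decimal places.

t̄ = (3 + 5 + 6 + 18 + 23 + 25 + 26)/7 = 15.1429
Σ(t − t̄)² = 147.449 + 102.878 + 83.5918 + 8.16327 + 61.7347 + 97.1633 + 117.878 = 618.857
h = 1/7 + (-9.14286)²/618.857 = 0.142857 + 0.135075 = 0.2779

h = 0.2779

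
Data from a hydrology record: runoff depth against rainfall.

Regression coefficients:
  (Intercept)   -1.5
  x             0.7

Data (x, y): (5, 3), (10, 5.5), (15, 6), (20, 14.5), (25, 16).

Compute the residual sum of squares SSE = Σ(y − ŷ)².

x=5: ŷ = -1.5 + 0.7·5 = 2; r = 3 − 2 = 1
x=10: ŷ = -1.5 + 0.7·10 = 5.5; r = 5.5 − 5.5 = 0
x=15: ŷ = -1.5 + 0.7·15 = 9; r = 6 − 9 = -3
x=20: ŷ = -1.5 + 0.7·20 = 12.5; r = 14.5 − 12.5 = 2
x=25: ŷ = -1.5 + 0.7·25 = 16; r = 16 − 16 = 0
SSE = 1 + 0 + 9 + 4 + 0 = 14

SSE = 14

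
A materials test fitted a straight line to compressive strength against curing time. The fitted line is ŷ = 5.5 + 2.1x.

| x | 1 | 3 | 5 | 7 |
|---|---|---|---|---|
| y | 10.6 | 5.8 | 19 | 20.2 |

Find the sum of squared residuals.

SSE = 54

x=1: ŷ = 5.5 + 2.1·1 = 7.6; r = 10.6 − 7.6 = 3
x=3: ŷ = 5.5 + 2.1·3 = 11.8; r = 5.8 − 11.8 = -6
x=5: ŷ = 5.5 + 2.1·5 = 16; r = 19 − 16 = 3
x=7: ŷ = 5.5 + 2.1·7 = 20.2; r = 20.2 − 20.2 = 0
SSE = 9 + 36 + 9 + 0 = 54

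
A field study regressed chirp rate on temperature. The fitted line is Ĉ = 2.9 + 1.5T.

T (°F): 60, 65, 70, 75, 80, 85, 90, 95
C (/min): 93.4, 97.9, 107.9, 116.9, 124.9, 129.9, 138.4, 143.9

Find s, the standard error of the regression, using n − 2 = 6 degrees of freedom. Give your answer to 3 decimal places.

s = 1.607

T=60: Ĉ = 2.9 + 1.5·60 = 92.9; r = 93.4 − 92.9 = 0.5
T=65: Ĉ = 2.9 + 1.5·65 = 100.4; r = 97.9 − 100.4 = -2.5
T=70: Ĉ = 2.9 + 1.5·70 = 107.9; r = 107.9 − 107.9 = 0
T=75: Ĉ = 2.9 + 1.5·75 = 115.4; r = 116.9 − 115.4 = 1.5
T=80: Ĉ = 2.9 + 1.5·80 = 122.9; r = 124.9 − 122.9 = 2
T=85: Ĉ = 2.9 + 1.5·85 = 130.4; r = 129.9 − 130.4 = -0.5
T=90: Ĉ = 2.9 + 1.5·90 = 137.9; r = 138.4 − 137.9 = 0.5
T=95: Ĉ = 2.9 + 1.5·95 = 145.4; r = 143.9 − 145.4 = -1.5
SSE = 0.25 + 6.25 + 0 + 2.25 + 4 + 0.25 + 0.25 + 2.25 = 15.5
s = √(15.5/6) = √2.58333 ≈ 1.607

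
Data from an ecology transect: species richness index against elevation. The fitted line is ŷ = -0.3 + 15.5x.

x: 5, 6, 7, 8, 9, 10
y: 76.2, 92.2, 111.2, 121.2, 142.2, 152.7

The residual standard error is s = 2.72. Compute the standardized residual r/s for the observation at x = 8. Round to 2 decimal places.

ŷ = -0.3 + 15.5·8 = 123.7
r = 121.2 − 123.7 = -2.5
r/s = -2.5 / 2.72 = -0.92

-0.92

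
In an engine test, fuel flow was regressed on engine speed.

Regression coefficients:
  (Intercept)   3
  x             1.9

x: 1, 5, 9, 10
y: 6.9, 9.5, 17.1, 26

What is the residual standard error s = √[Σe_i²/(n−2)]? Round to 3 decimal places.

s = 4.359

x=1: ŷ = 3 + 1.9·1 = 4.9; e = 6.9 − 4.9 = 2
x=5: ŷ = 3 + 1.9·5 = 12.5; e = 9.5 − 12.5 = -3
x=9: ŷ = 3 + 1.9·9 = 20.1; e = 17.1 − 20.1 = -3
x=10: ŷ = 3 + 1.9·10 = 22; e = 26 − 22 = 4
SSE = 4 + 9 + 9 + 16 = 38
s = √(38/2) = √19 ≈ 4.359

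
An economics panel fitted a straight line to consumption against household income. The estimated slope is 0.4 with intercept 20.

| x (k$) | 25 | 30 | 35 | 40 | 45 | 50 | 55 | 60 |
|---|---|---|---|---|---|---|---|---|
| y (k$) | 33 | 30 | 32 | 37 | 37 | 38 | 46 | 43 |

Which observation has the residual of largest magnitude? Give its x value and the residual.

x=25: ŷ = 20 + 0.4·25 = 30; e = 33 − 30 = 3
x=30: ŷ = 20 + 0.4·30 = 32; e = 30 − 32 = -2
x=35: ŷ = 20 + 0.4·35 = 34; e = 32 − 34 = -2
x=40: ŷ = 20 + 0.4·40 = 36; e = 37 − 36 = 1
x=45: ŷ = 20 + 0.4·45 = 38; e = 37 − 38 = -1
x=50: ŷ = 20 + 0.4·50 = 40; e = 38 − 40 = -2
x=55: ŷ = 20 + 0.4·55 = 42; e = 46 − 42 = 4
x=60: ŷ = 20 + 0.4·60 = 44; e = 43 − 44 = -1
Largest |e| is 4 at x = 55, residual 4.

x = 55, e = 4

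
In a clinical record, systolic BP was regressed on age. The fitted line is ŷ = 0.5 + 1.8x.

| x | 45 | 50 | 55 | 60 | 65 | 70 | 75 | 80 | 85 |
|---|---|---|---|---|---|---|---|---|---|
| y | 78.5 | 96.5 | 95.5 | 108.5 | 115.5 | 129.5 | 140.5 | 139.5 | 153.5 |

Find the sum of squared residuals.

SSE = 124

x=45: ŷ = 0.5 + 1.8·45 = 81.5; r = 78.5 − 81.5 = -3
x=50: ŷ = 0.5 + 1.8·50 = 90.5; r = 96.5 − 90.5 = 6
x=55: ŷ = 0.5 + 1.8·55 = 99.5; r = 95.5 − 99.5 = -4
x=60: ŷ = 0.5 + 1.8·60 = 108.5; r = 108.5 − 108.5 = 0
x=65: ŷ = 0.5 + 1.8·65 = 117.5; r = 115.5 − 117.5 = -2
x=70: ŷ = 0.5 + 1.8·70 = 126.5; r = 129.5 − 126.5 = 3
x=75: ŷ = 0.5 + 1.8·75 = 135.5; r = 140.5 − 135.5 = 5
x=80: ŷ = 0.5 + 1.8·80 = 144.5; r = 139.5 − 144.5 = -5
x=85: ŷ = 0.5 + 1.8·85 = 153.5; r = 153.5 − 153.5 = 0
SSE = 9 + 36 + 16 + 0 + 4 + 9 + 25 + 25 + 0 = 124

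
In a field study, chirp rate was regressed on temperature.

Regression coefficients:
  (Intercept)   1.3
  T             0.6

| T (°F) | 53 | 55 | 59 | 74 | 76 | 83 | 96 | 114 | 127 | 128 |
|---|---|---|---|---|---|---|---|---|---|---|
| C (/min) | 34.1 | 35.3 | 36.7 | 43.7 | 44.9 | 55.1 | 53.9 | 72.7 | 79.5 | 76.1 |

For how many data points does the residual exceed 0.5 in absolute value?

9

T=53: ŷ = 1.3 + 0.6·53 = 33.1; e = 34.1 − 33.1 = 1
T=55: ŷ = 1.3 + 0.6·55 = 34.3; e = 35.3 − 34.3 = 1
T=59: ŷ = 1.3 + 0.6·59 = 36.7; e = 36.7 − 36.7 = 0
T=74: ŷ = 1.3 + 0.6·74 = 45.7; e = 43.7 − 45.7 = -2
T=76: ŷ = 1.3 + 0.6·76 = 46.9; e = 44.9 − 46.9 = -2
T=83: ŷ = 1.3 + 0.6·83 = 51.1; e = 55.1 − 51.1 = 4
T=96: ŷ = 1.3 + 0.6·96 = 58.9; e = 53.9 − 58.9 = -5
T=114: ŷ = 1.3 + 0.6·114 = 69.7; e = 72.7 − 69.7 = 3
T=127: ŷ = 1.3 + 0.6·127 = 77.5; e = 79.5 − 77.5 = 2
T=128: ŷ = 1.3 + 0.6·128 = 78.1; e = 76.1 − 78.1 = -2
|e| > 0.5: T=53 (|e|=1), T=55 (|e|=1), T=74 (|e|=2), T=76 (|e|=2), T=83 (|e|=4), T=96 (|e|=5), T=114 (|e|=3), T=127 (|e|=2), T=128 (|e|=2) → 9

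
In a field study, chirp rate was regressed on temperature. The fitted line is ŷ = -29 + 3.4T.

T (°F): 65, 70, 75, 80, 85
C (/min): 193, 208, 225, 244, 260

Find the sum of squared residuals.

SSE = 4

T=65: ŷ = -29 + 3.4·65 = 192; r = 193 − 192 = 1
T=70: ŷ = -29 + 3.4·70 = 209; r = 208 − 209 = -1
T=75: ŷ = -29 + 3.4·75 = 226; r = 225 − 226 = -1
T=80: ŷ = -29 + 3.4·80 = 243; r = 244 − 243 = 1
T=85: ŷ = -29 + 3.4·85 = 260; r = 260 − 260 = 0
SSE = 1 + 1 + 1 + 1 + 0 = 4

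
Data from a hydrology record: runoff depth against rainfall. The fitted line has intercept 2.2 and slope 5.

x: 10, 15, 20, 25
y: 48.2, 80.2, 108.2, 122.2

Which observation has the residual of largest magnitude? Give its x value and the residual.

x = 20, e = 6

x=10: ŷ = 2.2 + 5·10 = 52.2; e = 48.2 − 52.2 = -4
x=15: ŷ = 2.2 + 5·15 = 77.2; e = 80.2 − 77.2 = 3
x=20: ŷ = 2.2 + 5·20 = 102.2; e = 108.2 − 102.2 = 6
x=25: ŷ = 2.2 + 5·25 = 127.2; e = 122.2 − 127.2 = -5
Largest |e| is 6 at x = 20, residual 6.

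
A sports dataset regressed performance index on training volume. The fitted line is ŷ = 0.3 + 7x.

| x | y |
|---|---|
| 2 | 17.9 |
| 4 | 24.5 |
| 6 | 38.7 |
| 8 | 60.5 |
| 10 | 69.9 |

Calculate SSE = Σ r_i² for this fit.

x=2: ŷ = 0.3 + 7·2 = 14.3; r = 17.9 − 14.3 = 3.6
x=4: ŷ = 0.3 + 7·4 = 28.3; r = 24.5 − 28.3 = -3.8
x=6: ŷ = 0.3 + 7·6 = 42.3; r = 38.7 − 42.3 = -3.6
x=8: ŷ = 0.3 + 7·8 = 56.3; r = 60.5 − 56.3 = 4.2
x=10: ŷ = 0.3 + 7·10 = 70.3; r = 69.9 − 70.3 = -0.4
SSE = 12.96 + 14.44 + 12.96 + 17.64 + 0.16 = 58.16

SSE = 58.16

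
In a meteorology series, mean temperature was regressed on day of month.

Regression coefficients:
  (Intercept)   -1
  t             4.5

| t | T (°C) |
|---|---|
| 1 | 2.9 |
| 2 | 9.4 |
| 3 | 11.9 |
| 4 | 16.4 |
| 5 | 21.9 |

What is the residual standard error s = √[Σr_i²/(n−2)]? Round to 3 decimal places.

s = 1.033

t=1: T̂ = -1 + 4.5·1 = 3.5; r = 2.9 − 3.5 = -0.6
t=2: T̂ = -1 + 4.5·2 = 8; r = 9.4 − 8 = 1.4
t=3: T̂ = -1 + 4.5·3 = 12.5; r = 11.9 − 12.5 = -0.6
t=4: T̂ = -1 + 4.5·4 = 17; r = 16.4 − 17 = -0.6
t=5: T̂ = -1 + 4.5·5 = 21.5; r = 21.9 − 21.5 = 0.4
SSE = 0.36 + 1.96 + 0.36 + 0.36 + 0.16 = 3.2
s = √(3.2/3) = √1.06667 ≈ 1.033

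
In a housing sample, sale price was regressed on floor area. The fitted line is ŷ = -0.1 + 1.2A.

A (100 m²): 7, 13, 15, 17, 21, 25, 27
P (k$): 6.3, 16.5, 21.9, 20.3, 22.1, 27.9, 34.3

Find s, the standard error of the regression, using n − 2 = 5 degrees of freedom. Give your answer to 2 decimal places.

A=7: ŷ = -0.1 + 1.2·7 = 8.3; e = 6.3 − 8.3 = -2
A=13: ŷ = -0.1 + 1.2·13 = 15.5; e = 16.5 − 15.5 = 1
A=15: ŷ = -0.1 + 1.2·15 = 17.9; e = 21.9 − 17.9 = 4
A=17: ŷ = -0.1 + 1.2·17 = 20.3; e = 20.3 − 20.3 = 0
A=21: ŷ = -0.1 + 1.2·21 = 25.1; e = 22.1 − 25.1 = -3
A=25: ŷ = -0.1 + 1.2·25 = 29.9; e = 27.9 − 29.9 = -2
A=27: ŷ = -0.1 + 1.2·27 = 32.3; e = 34.3 − 32.3 = 2
SSE = 4 + 1 + 16 + 0 + 9 + 4 + 4 = 38
s = √(38/5) = √7.6 ≈ 2.76

s = 2.76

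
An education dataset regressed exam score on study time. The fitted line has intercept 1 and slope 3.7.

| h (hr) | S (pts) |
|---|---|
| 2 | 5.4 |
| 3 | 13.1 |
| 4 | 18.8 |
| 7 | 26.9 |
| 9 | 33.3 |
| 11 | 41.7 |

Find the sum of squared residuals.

h=2: ŷ = 1 + 3.7·2 = 8.4; e = 5.4 − 8.4 = -3
h=3: ŷ = 1 + 3.7·3 = 12.1; e = 13.1 − 12.1 = 1
h=4: ŷ = 1 + 3.7·4 = 15.8; e = 18.8 − 15.8 = 3
h=7: ŷ = 1 + 3.7·7 = 26.9; e = 26.9 − 26.9 = 0
h=9: ŷ = 1 + 3.7·9 = 34.3; e = 33.3 − 34.3 = -1
h=11: ŷ = 1 + 3.7·11 = 41.7; e = 41.7 − 41.7 = 0
SSE = 9 + 1 + 9 + 0 + 1 + 0 = 20

SSE = 20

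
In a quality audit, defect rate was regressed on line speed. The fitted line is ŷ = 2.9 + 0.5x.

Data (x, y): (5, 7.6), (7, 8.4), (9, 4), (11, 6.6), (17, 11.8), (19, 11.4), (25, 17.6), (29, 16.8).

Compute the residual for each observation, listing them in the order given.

2.2, 2, -3.4, -1.8, 0.4, -1, 2.2, -0.6

x=5: ŷ = 2.9 + 0.5·5 = 5.4; e = 7.6 − 5.4 = 2.2
x=7: ŷ = 2.9 + 0.5·7 = 6.4; e = 8.4 − 6.4 = 2
x=9: ŷ = 2.9 + 0.5·9 = 7.4; e = 4 − 7.4 = -3.4
x=11: ŷ = 2.9 + 0.5·11 = 8.4; e = 6.6 − 8.4 = -1.8
x=17: ŷ = 2.9 + 0.5·17 = 11.4; e = 11.8 − 11.4 = 0.4
x=19: ŷ = 2.9 + 0.5·19 = 12.4; e = 11.4 − 12.4 = -1
x=25: ŷ = 2.9 + 0.5·25 = 15.4; e = 17.6 − 15.4 = 2.2
x=29: ŷ = 2.9 + 0.5·29 = 17.4; e = 16.8 − 17.4 = -0.6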